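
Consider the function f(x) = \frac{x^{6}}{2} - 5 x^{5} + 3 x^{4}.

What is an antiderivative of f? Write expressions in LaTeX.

The integrand splits into summands that can be handled one at a time.
Check: d/dx[\frac{x^{7}}{14} - \frac{5 x^{6}}{6} + \frac{3 x^{5}}{5}] = \frac{x^{6}}{2} - 5 x^{5} + 3 x^{4} = f(x).

An antiderivative is F(x) = \frac{x^{7}}{14} - \frac{5 x^{6}}{6} + \frac{3 x^{5}}{5}.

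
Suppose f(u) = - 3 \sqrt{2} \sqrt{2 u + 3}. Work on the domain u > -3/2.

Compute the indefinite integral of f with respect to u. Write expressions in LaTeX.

Since d/du undoes antidifferentiation here, F'(u) = f(u) is required of F(u).
Check: d/du[- \sqrt{2} \left(2 u + 3\right)^{\frac{3}{2}}] = - 3 \sqrt{2} \sqrt{2 u + 3} = f(u).

F(u) = - \sqrt{2} \left(2 u + 3\right)^{\frac{3}{2}} + C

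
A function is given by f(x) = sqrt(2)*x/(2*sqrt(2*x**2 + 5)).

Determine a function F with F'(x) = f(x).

An antiderivative is F(x) = sqrt(2)*sqrt(2*x**2 + 5)/4.

f matches the chain-rule pattern g'(h)*h' with inner function h(x) = x**2 + 5/2; substituting u = h(x) collapses the integral.
Check: d/dx[sqrt(2)*sqrt(2*x**2 + 5)/4] = sqrt(2)*x/(2*sqrt(2*x**2 + 5)) = f(x).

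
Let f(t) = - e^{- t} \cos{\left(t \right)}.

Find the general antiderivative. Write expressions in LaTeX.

Check any antiderivative F(t) by computing F'(t) and comparing it with f(t).
Check: d/dt[\frac{\left(- \sin{\left(t \right)} + \cos{\left(t \right)}\right) e^{- t}}{2}] = - e^{- t} \cos{\left(t \right)} = f(t).

F(t) = \frac{\left(- \sin{\left(t \right)} + \cos{\left(t \right)}\right) e^{- t}}{2} + C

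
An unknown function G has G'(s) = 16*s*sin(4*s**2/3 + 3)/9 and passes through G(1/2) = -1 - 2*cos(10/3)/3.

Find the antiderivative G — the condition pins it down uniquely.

The substitution u = 4*s**2/3 + 3 works: G'(s) is exactly (dG/du)*(du/ds) for that inner function.
A general antiderivative is -2*cos(4*s**2/3 + 3)/3 + C.
The condition gives C = -1 - 2*cos(10/3)/3 - (-2*cos(10/3)/3) = -1.
So G(s) = -2*cos(4*s**2/3 + 3)/3 - 1.
Check: d/ds[-2*cos(4*s**2/3 + 3)/3 - 1] = 16*s*sin(4*s**2/3 + 3)/9 = G'(s).

G(s) = -2*cos(4*s**2/3 + 3)/3 - 1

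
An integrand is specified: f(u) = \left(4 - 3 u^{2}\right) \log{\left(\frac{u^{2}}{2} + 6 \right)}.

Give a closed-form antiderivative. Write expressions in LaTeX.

Differentiate the proposed F(u) back; it has to land on f(u) exactly.
Check: d/du[- u^{3} \log{\left(\frac{u^{2}}{2} + 6 \right)} + \frac{2 u^{3}}{3} + 4 u \log{\left(\frac{u^{2}}{2} + 6 \right)} - 32 u + 64 \sqrt{3} \operatorname{atan}{\left(\frac{\sqrt{3} u}{6} \right)}] = - 3 u^{2} \log{\left(\frac{u^{2}}{2} + 6 \right)} + 4 \log{\left(\frac{u^{2}}{2} + 6 \right)}, which equals f(u).

An antiderivative is F(u) = - u^{3} \log{\left(\frac{u^{2}}{2} + 6 \right)} + \frac{2 u^{3}}{3} + 4 u \log{\left(\frac{u^{2}}{2} + 6 \right)} - 32 u + 64 \sqrt{3} \operatorname{atan}{\left(\frac{\sqrt{3} u}{6} \right)}.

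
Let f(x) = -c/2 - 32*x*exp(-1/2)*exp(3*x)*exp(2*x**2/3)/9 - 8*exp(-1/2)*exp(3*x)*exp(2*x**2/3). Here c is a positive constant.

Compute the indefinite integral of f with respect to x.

The integrand splits into summands that can be handled one at a time.
Check: d/dx[-c*x/2 - 8*exp(3*x)*exp(2*x**2/3 - 1/2)/3] = -c/2 - 32*x*exp(-1/2)*exp(3*x)*exp(2*x**2/3)/9 - 8*exp(-1/2)*exp(3*x)*exp(2*x**2/3) = f(x).

F(x) = -c*x/2 - 8*exp(3*x)*exp(2*x**2/3 - 1/2)/3 + C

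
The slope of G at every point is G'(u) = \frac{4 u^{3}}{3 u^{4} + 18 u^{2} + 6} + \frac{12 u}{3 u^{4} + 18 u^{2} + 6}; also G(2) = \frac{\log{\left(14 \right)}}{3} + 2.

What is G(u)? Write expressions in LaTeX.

G'(u) matches the chain-rule pattern g'(h)*h' with inner function h(u) = \frac{u^{4}}{3} + 2 u^{2} + \frac{2}{3}; substituting w = h(u) collapses the integral.
A general antiderivative is \frac{\log{\left(\frac{u^{4}}{3} + 2 u^{2} + \frac{2}{3} \right)}}{3} + C.
The condition gives C = \frac{\log{\left(14 \right)}}{3} + 2 - (\frac{\log{\left(14 \right)}}{3}) = 2.
So G(u) = \frac{\log{\left(\frac{u^{4}}{3} + 2 u^{2} + \frac{2}{3} \right)}}{3} + 2.
Check: d/du[\frac{\log{\left(\frac{u^{4}}{3} + 2 u^{2} + \frac{2}{3} \right)}}{3} + 2] = \frac{4 u^{3} + 12 u}{3 u^{4} + 18 u^{2} + 6}, which equals G'(u).

G(u) = \frac{\log{\left(\frac{u^{4}}{3} + 2 u^{2} + \frac{2}{3} \right)}}{3} + 2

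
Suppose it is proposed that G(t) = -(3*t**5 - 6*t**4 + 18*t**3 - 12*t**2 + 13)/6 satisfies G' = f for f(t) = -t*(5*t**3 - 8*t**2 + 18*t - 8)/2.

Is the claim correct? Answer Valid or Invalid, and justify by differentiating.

d/dt[G] = -5*t**4/2 + 4*t**3 - 9*t**2 + 4*t
This equals f(t) exactly, so the claim holds.

Valid - the claim checks out under differentiation.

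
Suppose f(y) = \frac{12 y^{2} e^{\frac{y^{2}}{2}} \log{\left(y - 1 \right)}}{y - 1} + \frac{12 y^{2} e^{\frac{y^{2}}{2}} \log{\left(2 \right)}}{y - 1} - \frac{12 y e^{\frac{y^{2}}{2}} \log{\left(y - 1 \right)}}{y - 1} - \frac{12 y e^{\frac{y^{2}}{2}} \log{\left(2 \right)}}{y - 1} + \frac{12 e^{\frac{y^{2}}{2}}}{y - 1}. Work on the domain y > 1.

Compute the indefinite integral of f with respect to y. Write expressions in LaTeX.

F(y) = 12 e^{\frac{y^{2}}{2}} \log{\left(y - 1 \right)} + 12 e^{\frac{y^{2}}{2}} \log{\left(2 \right)} + C

Recognize the product-rule pattern: f = u'v + uv' with u = 12 e^{\frac{y^{2}}{2}}, v = \log{\left(2 y - 2 \right)}, so integration by parts undoes it.
Check: d/dy[12 e^{\frac{y^{2}}{2}} \log{\left(y - 1 \right)} + 12 e^{\frac{y^{2}}{2}} \log{\left(2 \right)}] = \frac{12 y^{2} e^{\frac{y^{2}}{2}} \log{\left(y - 1 \right)} + 12 y^{2} e^{\frac{y^{2}}{2}} \log{\left(2 \right)} - 12 y e^{\frac{y^{2}}{2}} \log{\left(y - 1 \right)} - 12 y e^{\frac{y^{2}}{2}} \log{\left(2 \right)} + 12 e^{\frac{y^{2}}{2}}}{y - 1}, which equals f(y).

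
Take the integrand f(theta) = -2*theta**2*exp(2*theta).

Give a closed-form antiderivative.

Recognize the product-rule pattern: f = u'v + uv' with u = -theta**2 + theta - 1/2, v = exp(2*theta), so integration by parts undoes it.
Check: d/dtheta[-(2*theta**2 - 2*theta + 1)*exp(2*theta)/2] = -2*theta**2*exp(2*theta) = f(theta).

An antiderivative is F(theta) = -(2*theta**2 - 2*theta + 1)*exp(2*theta)/2.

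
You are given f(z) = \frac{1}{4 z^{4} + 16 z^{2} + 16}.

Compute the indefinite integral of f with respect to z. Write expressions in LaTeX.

A first test for any F(z): its z-derivative must equal f(z) identically.
Check: d/dz[\frac{\sqrt{2} z^{2} \operatorname{atan}{\left(\frac{\sqrt{2} z}{2} \right)} + 2 z + 2 \sqrt{2} \operatorname{atan}{\left(\frac{\sqrt{2} z}{2} \right)}}{32 z^{2} + 64}] = \frac{1}{4 z^{4} + 16 z^{2} + 16} = f(z).

F(z) = \frac{\sqrt{2} z^{2} \operatorname{atan}{\left(\frac{\sqrt{2} z}{2} \right)} + 2 z + 2 \sqrt{2} \operatorname{atan}{\left(\frac{\sqrt{2} z}{2} \right)}}{32 z^{2} + 64} + C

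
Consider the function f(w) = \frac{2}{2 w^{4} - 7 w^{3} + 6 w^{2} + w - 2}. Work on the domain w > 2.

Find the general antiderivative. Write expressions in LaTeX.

F(w) = \frac{2 \left(9 \left(w - 1\right) \log{\left(w - 2 \right)} - 5 \left(w - 1\right) \log{\left(w - 1 \right)} - 4 \left(w - 1\right) \log{\left(w + \frac{1}{2} \right)} + 15\right)}{45 \left(w - 1\right)} + C

Factor the denominator (\left(w - 2\right) \left(w - 1\right)^{2} \left(2 w + 1\right)) and decompose: f = - \frac{16}{45 \left(2 w + 1\right)} - \frac{2}{9 \left(w - 1\right)} - \frac{2}{3 \left(w - 1\right)^{2}} + \frac{2}{5 \left(w - 2\right)}; each piece integrates to a log, atan, or power term.
Check: d/dw[\frac{2 \left(9 \left(w - 1\right) \log{\left(w - 2 \right)} - 5 \left(w - 1\right) \log{\left(w - 1 \right)} - 4 \left(w - 1\right) \log{\left(w + \frac{1}{2} \right)} + 15\right)}{45 \left(w - 1\right)}] = \frac{2}{2 w^{4} - 7 w^{3} + 6 w^{2} + w - 2} = f(w).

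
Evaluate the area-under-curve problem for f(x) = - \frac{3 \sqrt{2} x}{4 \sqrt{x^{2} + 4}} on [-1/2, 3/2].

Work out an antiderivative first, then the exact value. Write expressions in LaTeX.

The substitution u = \frac{x^{2}}{2} + 2 works: f is exactly (dF/du)*(du/dx) for that inner function.
F(x) = - \frac{3 \sqrt{2} \sqrt{x^{2} + 4}}{4} is an antiderivative of f.
Check: d/dx[- \frac{3 \sqrt{2} \sqrt{x^{2} + 4}}{4}] = - \frac{3 \sqrt{2} x}{4 \sqrt{x^{2} + 4}} = f(x).
F(3/2) = - \frac{15 \sqrt{2}}{8}; F(-1/2) = - \frac{3 \sqrt{34}}{8}.
Integral = F(3/2) - F(-1/2) = - \frac{15 \sqrt{2}}{8} + \frac{3 \sqrt{34}}{8}.

Antiderivative: F(x) = - \frac{3 \sqrt{2} \sqrt{x^{2} + 4}}{4}; value = - \frac{15 \sqrt{2}}{8} + \frac{3 \sqrt{34}}{8}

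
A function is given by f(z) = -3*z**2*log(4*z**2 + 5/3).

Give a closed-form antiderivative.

An antiderivative is F(z) = -z**3*log(4*z**2 + 5/3) + 2*z**3/3 - 5*z/6 + 5*sqrt(15)*atan(2*sqrt(15)*z/5)/36.

Since d/dz undoes antidifferentiation here, F'(z) = f(z) is required of F(z).
Check: d/dz[-z**3*log(4*z**2 + 5/3) + 2*z**3/3 - 5*z/6 + 5*sqrt(15)*atan(2*sqrt(15)*z/5)/36] = -3*z**2*log(4*z**2 + 5/3) = f(z).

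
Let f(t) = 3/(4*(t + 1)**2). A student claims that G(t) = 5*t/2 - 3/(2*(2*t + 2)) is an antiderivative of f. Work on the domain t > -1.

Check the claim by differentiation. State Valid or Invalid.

d/dt[G] = (10*t**2 + 20*t + 13)/(4*t**2 + 8*t + 4)
d/dt[G] - f(t) = 5/2 != 0.

Invalid: d/dt[G] - f = 5/2, which is not 0.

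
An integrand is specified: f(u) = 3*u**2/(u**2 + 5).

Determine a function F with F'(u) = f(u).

An antiderivative is F(u) = 3*u - 3*sqrt(5)*atan(sqrt(5)*u/5).

An antiderivative F(u) passes only if d/du[F] lands on f(u) exactly.
Check: d/du[3*u - 3*sqrt(5)*atan(sqrt(5)*u/5)] = 3*u**2/(u**2 + 5) = f(u).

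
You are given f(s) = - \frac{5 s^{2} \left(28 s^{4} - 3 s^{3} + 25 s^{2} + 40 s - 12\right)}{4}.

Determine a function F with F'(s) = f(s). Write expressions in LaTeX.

An antiderivative is F(s) = - 5 s^{7} + \frac{5 s^{6}}{8} - \frac{25 s^{5}}{4} - \frac{25 s^{4}}{2} + 5 s^{3}.

Recognize the product-rule pattern: f = u'v + uv' with u = \frac{5 s^{3}}{2}, v = - 2 s^{4} + \frac{s^{3}}{4} - \frac{5 s^{2}}{2} - 5 s + 2, so integration by parts undoes it.
Check: d/ds[- 5 s^{7} + \frac{5 s^{6}}{8} - \frac{25 s^{5}}{4} - \frac{25 s^{4}}{2} + 5 s^{3}] = - 35 s^{6} + \frac{15 s^{5}}{4} - \frac{125 s^{4}}{4} - 50 s^{3} + 15 s^{2}, which equals f(s).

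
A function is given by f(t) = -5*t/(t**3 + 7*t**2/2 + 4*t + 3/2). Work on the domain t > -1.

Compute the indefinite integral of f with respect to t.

The denominator factors as (t + 1)**2*(2*t + 3); partial fractions split f into directly integrable pieces: 60/(2*t + 3) - 30/(t + 1) + 10/(t + 1)**2.
Check: d/dt[(-30*t*log(t + 1) + 30*t*log(t + 3/2) - 30*log(t + 1) + 30*log(t + 3/2) - 10)/(t + 1)] = -10*t/(2*t**3 + 7*t**2 + 8*t + 3), which equals f(t).

F(t) = (-30*t*log(t + 1) + 30*t*log(t + 3/2) - 30*log(t + 1) + 30*log(t + 3/2) - 10)/(t + 1) + C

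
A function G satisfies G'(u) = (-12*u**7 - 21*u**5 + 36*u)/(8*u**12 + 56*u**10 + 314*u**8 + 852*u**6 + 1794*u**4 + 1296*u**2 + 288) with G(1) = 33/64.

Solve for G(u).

A first test for any G(u): its u-derivative must equal the given G'(u).
A general antiderivative is u**2/(2*(4*u**2 + 2)*(u**4/3 + u**2 + 4)) + C.
The condition gives C = 33/64 - (1/64) = 1/2.
So G(u) = (4*u**6 + 14*u**4 + 57*u**2 + 24)/(8*u**6 + 28*u**4 + 108*u**2 + 48).
Check: d/du[(4*u**6 + 14*u**4 + 57*u**2 + 24)/(8*u**6 + 28*u**4 + 108*u**2 + 48)] = (-12*u**7 - 21*u**5 + 36*u)/(8*u**12 + 56*u**10 + 314*u**8 + 852*u**6 + 1794*u**4 + 1296*u**2 + 288) = G'(u).

G(u) = (4*u**6 + 14*u**4 + 57*u**2 + 24)/(8*u**6 + 28*u**4 + 108*u**2 + 48)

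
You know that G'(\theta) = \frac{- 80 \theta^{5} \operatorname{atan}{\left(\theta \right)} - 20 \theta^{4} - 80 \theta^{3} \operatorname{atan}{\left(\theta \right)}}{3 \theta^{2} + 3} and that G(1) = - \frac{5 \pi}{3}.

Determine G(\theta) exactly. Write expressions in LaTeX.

G(\theta) = - \frac{20 \theta^{4} \operatorname{atan}{\left(\theta \right)}}{3}

G'(\theta) has the shape u'v + uv' for u = - \frac{20 \theta^{4}}{3} and v = \operatorname{atan}{\left(\theta \right)} — it is the derivative of the product u*v.
A general antiderivative is - \frac{20 \theta^{4} \operatorname{atan}{\left(\theta \right)}}{3} + C.
The condition gives C = - \frac{5 \pi}{3} - (- \frac{5 \pi}{3}) = 0.
So G(\theta) = - \frac{20 \theta^{4} \operatorname{atan}{\left(\theta \right)}}{3}.
Check: d/d\theta[- \frac{20 \theta^{4} \operatorname{atan}{\left(\theta \right)}}{3}] = \frac{- 80 \theta^{5} \operatorname{atan}{\left(\theta \right)} - 20 \theta^{4} - 80 \theta^{3} \operatorname{atan}{\left(\theta \right)}}{3 \theta^{2} + 3} = G'(\theta).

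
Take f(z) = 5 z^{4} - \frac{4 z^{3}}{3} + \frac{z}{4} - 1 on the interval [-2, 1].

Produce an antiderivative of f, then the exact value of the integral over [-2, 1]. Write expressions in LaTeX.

The integrand splits into summands that can be handled one at a time.
F(z) = z^{5} - \frac{z^{4}}{3} + \frac{z^{2}}{8} - z is an antiderivative of f.
Check: d/dz[z^{5} - \frac{z^{4}}{3} + \frac{z^{2}}{8} - z] = 5 z^{4} - \frac{4 z^{3}}{3} + \frac{z}{4} - 1 = f(z).
F(1) = - \frac{5}{24}; F(-2) = - \frac{209}{6}.
Integral = F(1) - F(-2) = \frac{277}{8}.

Antiderivative: F(z) = z^{5} - \frac{z^{4}}{3} + \frac{z^{2}}{8} - z; value = \frac{277}{8}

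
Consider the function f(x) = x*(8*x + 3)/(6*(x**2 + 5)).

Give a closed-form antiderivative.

Any candidate F(x) must reproduce f(x) exactly when differentiated.
Check: d/dx[(16*x + 3*log(x**2 + 5) - 16*sqrt(5)*atan(sqrt(5)*x/5))/12] = (8*x**2 + 3*x)/(6*x**2 + 30), which equals f(x).

An antiderivative is F(x) = (16*x + 3*log(x**2 + 5) - 16*sqrt(5)*atan(sqrt(5)*x/5))/12.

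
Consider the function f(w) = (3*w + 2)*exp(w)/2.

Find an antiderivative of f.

Recognize the product-rule pattern: f = u'v + uv' with u = 3*w/2 - 1/2, v = exp(w), so integration by parts undoes it.
Check: d/dw[3*w*exp(w)/2 - exp(w)/2] = 3*w*exp(w)/2 + exp(w), which equals f(w).

An antiderivative is F(w) = 3*w*exp(w)/2 - exp(w)/2.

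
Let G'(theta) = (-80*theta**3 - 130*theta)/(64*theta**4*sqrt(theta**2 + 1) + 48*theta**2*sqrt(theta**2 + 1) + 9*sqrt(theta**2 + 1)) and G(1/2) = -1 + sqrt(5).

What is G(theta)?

G(theta) = (-8*theta**2 + 10*sqrt(theta**2 + 1) - 3)/(8*theta**2 + 3)

G'(theta) has the shape u'v + uv' for u = 5*sqrt(4*theta**2 + 4)/2 and v = 1/(4*theta**2 + 3/2) — it is the derivative of the product u*v.
A general antiderivative is 5*sqrt(4*theta**2 + 4)/(2*(4*theta**2 + 3/2)) + C.
The condition gives C = -1 + sqrt(5) - (sqrt(5)) = -1.
So G(theta) = (-8*theta**2 + 10*sqrt(theta**2 + 1) - 3)/(8*theta**2 + 3).
Check: d/dtheta[(-8*theta**2 + 10*sqrt(theta**2 + 1) - 3)/(8*theta**2 + 3)] = (-80*theta**3 - 130*theta)/(64*theta**4*sqrt(theta**2 + 1) + 48*theta**2*sqrt(theta**2 + 1) + 9*sqrt(theta**2 + 1)) = G'(theta).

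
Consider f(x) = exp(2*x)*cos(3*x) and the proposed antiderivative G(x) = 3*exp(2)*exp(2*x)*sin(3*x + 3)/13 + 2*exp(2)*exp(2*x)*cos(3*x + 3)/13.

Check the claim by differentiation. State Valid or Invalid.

Invalid: d/dx[G] - f = -exp(2*x)*cos(3*x) + exp(2)*exp(2*x)*cos(3*x + 3), which is not 0.

d/dx[G] = exp(2)*exp(2*x)*cos(3*x + 3)
d/dx[G] - f(x) = -exp(2*x)*cos(3*x) + exp(2)*exp(2*x)*cos(3*x + 3) != 0.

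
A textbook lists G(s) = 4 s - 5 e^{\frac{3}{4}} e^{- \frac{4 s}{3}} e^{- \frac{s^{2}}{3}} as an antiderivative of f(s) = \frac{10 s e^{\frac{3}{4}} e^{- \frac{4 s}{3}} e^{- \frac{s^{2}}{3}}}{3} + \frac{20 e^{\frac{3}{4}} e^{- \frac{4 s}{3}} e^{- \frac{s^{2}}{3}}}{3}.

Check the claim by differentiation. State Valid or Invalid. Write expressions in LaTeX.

d/ds[G] = \frac{\left(10 s e^{\frac{3}{4}} + 12 e^{\frac{4 s}{3}} e^{\frac{s^{2}}{3}} + 20 e^{\frac{3}{4}}\right) e^{- \frac{4 s}{3}} e^{- \frac{s^{2}}{3}}}{3}
d/ds[G] - f(s) = 4 != 0.

Invalid: d/ds[G] - f = 4, which is not 0.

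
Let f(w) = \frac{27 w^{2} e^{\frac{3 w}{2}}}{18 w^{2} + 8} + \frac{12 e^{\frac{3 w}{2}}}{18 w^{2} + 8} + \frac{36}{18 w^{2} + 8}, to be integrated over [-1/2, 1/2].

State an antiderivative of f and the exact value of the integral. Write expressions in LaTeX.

Integrate term by term and add the pieces.
F(w) = e^{\frac{3 w}{2}} + 3 \operatorname{atan}{\left(\frac{3 w}{2} \right)} is an antiderivative of f.
Check: d/dw[e^{\frac{3 w}{2}} + 3 \operatorname{atan}{\left(\frac{3 w}{2} \right)}] = \frac{27 w^{2} e^{\frac{3 w}{2}} + 12 e^{\frac{3 w}{2}} + 36}{18 w^{2} + 8}, which equals f(w).
F(1/2) = 3 \operatorname{atan}{\left(\frac{3}{4} \right)} + e^{\frac{3}{4}}; F(-1/2) = - 3 \operatorname{atan}{\left(\frac{3}{4} \right)} + e^{- \frac{3}{4}}.
Integral = F(1/2) - F(-1/2) = - \frac{1}{e^{\frac{3}{4}}} + e^{\frac{3}{4}} + 6 \operatorname{atan}{\left(\frac{3}{4} \right)}.

Antiderivative: F(w) = e^{\frac{3 w}{2}} + 3 \operatorname{atan}{\left(\frac{3 w}{2} \right)}; value = - \frac{1}{e^{\frac{3}{4}}} + e^{\frac{3}{4}} + 6 \operatorname{atan}{\left(\frac{3}{4} \right)}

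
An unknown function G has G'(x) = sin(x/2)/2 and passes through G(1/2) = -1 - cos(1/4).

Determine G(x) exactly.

G(x) = -cos(x/2) - 1

Whatever form G(x) takes, its d/dx must return the stated G'(x).
A general antiderivative is -cos(x/2) + C.
The condition gives C = -1 - cos(1/4) - (-cos(1/4)) = -1.
So G(x) = -cos(x/2) - 1.
Check: d/dx[-cos(x/2) - 1] = sin(x/2)/2 = G'(x).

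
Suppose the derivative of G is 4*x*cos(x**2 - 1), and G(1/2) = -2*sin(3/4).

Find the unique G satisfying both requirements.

G(x) = 2*sin(x**2 - 1)

G'(x) matches the chain-rule pattern g'(h)*h' with inner function h(x) = x**2 - 1; substituting u = h(x) collapses the integral.
A general antiderivative is 2*sin(x**2 - 1) + C.
The condition gives C = -2*sin(3/4) - (-2*sin(3/4)) = 0.
So G(x) = 2*sin(x**2 - 1).
Check: d/dx[2*sin(x**2 - 1)] = 4*x*cos(x**2 - 1) = G'(x).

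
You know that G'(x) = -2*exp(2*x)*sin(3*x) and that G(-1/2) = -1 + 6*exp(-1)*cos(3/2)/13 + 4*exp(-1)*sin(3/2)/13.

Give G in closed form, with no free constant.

For G(x) to be correct, d/dx[G] must agree with the stated G'(x) identically.
A general antiderivative is -4*exp(2*x)*sin(3*x)/13 + 6*exp(2*x)*cos(3*x)/13 + C.
The condition gives C = -1 + 6*exp(-1)*cos(3/2)/13 + 4*exp(-1)*sin(3/2)/13 - (6*exp(-1)*cos(3/2)/13 + 4*exp(-1)*sin(3/2)/13) = -1.
So G(x) = -4*exp(2*x)*sin(3*x)/13 + 6*exp(2*x)*cos(3*x)/13 - 1.
Check: d/dx[-4*exp(2*x)*sin(3*x)/13 + 6*exp(2*x)*cos(3*x)/13 - 1] = -2*exp(2*x)*sin(3*x) = G'(x).

G(x) = -4*exp(2*x)*sin(3*x)/13 + 6*exp(2*x)*cos(3*x)/13 - 1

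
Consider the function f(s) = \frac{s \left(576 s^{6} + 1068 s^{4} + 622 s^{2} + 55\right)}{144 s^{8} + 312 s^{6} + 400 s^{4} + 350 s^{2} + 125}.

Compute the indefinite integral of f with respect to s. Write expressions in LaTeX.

Differentiate the proposed F(s) back; it has to land on f(s) exactly.
Check: d/ds[\frac{24 s^{2} \log{\left(2 s^{4} + s^{2} + \frac{5}{2} \right)} + 20 \log{\left(2 s^{4} + s^{2} + \frac{5}{2} \right)} + 3}{24 s^{2} + 20}] = \frac{576 s^{7} + 1068 s^{5} + 622 s^{3} + 55 s}{144 s^{8} + 312 s^{6} + 400 s^{4} + 350 s^{2} + 125}, which equals f(s).

F(s) = \frac{24 s^{2} \log{\left(2 s^{4} + s^{2} + \frac{5}{2} \right)} + 20 \log{\left(2 s^{4} + s^{2} + \frac{5}{2} \right)} + 3}{24 s^{2} + 20} + C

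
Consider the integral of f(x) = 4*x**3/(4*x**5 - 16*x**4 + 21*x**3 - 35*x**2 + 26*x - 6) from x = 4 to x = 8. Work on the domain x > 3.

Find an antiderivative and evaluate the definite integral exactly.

The denominator factors as (x - 3)*(2*x - 1)**2*(x**2 + 2); partial fractions split f into directly integrable pieces: -8*(29*x + 10)/(891*(x**2 + 2)) - 536/(2025*(2*x - 1)) - 4/(45*(2*x - 1)**2) + 108/(275*(x - 3)).
F(x) = 108*log(x - 3)/275 - 268*log(x - 1/2)/2025 - 116*log(x**2 + 2)/891 - 40*sqrt(2)*atan(sqrt(2)*x/2)/891 + 4/(180*x - 90) is an antiderivative of f.
Check: d/dx[108*log(x - 3)/275 - 268*log(x - 1/2)/2025 - 116*log(x**2 + 2)/891 - 40*sqrt(2)*atan(sqrt(2)*x/2)/891 + 4/(180*x - 90)] = 4*x**3/(4*x**5 - 16*x**4 + 21*x**3 - 35*x**2 + 26*x - 6) = f(x).
F(8) = -116*log(66)/891 - 268*log(15/2)/2025 - 40*sqrt(2)*atan(4*sqrt(2))/891 + 2/675 + 108*log(5)/275; F(4) = -116*log(18)/891 - 268*log(7/2)/2025 - 40*sqrt(2)*atan(2*sqrt(2))/891 + 2/315.
Integral = F(8) - F(4) = -116*log(66)/891 - 268*log(15/2)/2025 - 40*sqrt(2)*atan(4*sqrt(2))/891 - 16/4725 + 40*sqrt(2)*atan(2*sqrt(2))/891 + 268*log(7/2)/2025 + 116*log(18)/891 + 108*log(5)/275.

Antiderivative: F(x) = 108*log(x - 3)/275 - 268*log(x - 1/2)/2025 - 116*log(x**2 + 2)/891 - 40*sqrt(2)*atan(sqrt(2)*x/2)/891 + 4/(180*x - 90); value = -116*log(66)/891 - 268*log(15/2)/2025 - 40*sqrt(2)*atan(4*sqrt(2))/891 - 16/4725 + 40*sqrt(2)*atan(2*sqrt(2))/891 + 268*log(7/2)/2025 + 116*log(18)/891 + 108*log(5)/275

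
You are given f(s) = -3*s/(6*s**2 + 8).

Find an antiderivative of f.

f matches the chain-rule pattern g'(h)*h' with inner function h(s) = 3*s**2/2 + 2; substituting u = h(s) collapses the integral.
Check: d/ds[-log(3*s**2/2 + 2)/4] = -3*s/(6*s**2 + 8) = f(s).

An antiderivative is F(s) = -log(3*s**2/2 + 2)/4.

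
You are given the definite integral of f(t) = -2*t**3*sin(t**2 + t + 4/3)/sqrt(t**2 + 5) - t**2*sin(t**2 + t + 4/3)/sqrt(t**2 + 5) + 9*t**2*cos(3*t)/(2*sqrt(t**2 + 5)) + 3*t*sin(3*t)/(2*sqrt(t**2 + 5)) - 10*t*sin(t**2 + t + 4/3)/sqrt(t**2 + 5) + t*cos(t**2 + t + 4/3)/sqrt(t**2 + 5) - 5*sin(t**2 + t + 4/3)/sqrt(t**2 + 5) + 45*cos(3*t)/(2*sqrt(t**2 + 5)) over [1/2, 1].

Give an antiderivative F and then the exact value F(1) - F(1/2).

f has the shape u'v + uv' for u = sqrt(t**2 + 5)/2 and v = 3*sin(3*t) + 2*cos(t**2 + t + 4/3) — it is the derivative of the product u*v.
F(t) = 3*sqrt(t**2 + 5)*sin(3*t)/2 + sqrt(t**2 + 5)*cos(t**2 + t + 4/3) is an antiderivative of f.
Check: d/dt[3*sqrt(t**2 + 5)*sin(3*t)/2 + sqrt(t**2 + 5)*cos(t**2 + t + 4/3)] = (-4*t**3*sin(t**2 + t + 4/3) - 2*t**2*sin(t**2 + t + 4/3) + 9*t**2*cos(3*t) + 3*t*sin(3*t) - 20*t*sin(t**2 + t + 4/3) + 2*t*cos(t**2 + t + 4/3) - 10*sin(t**2 + t + 4/3) + 45*cos(3*t))/(2*sqrt(t**2 + 5)), which equals f(t).
F(1) = sqrt(6)*cos(10/3) + 3*sqrt(6)*sin(3)/2; F(1/2) = sqrt(21)*cos(25/12)/2 + 3*sqrt(21)*sin(3/2)/4.
Integral = F(1) - F(1/2) = -3*sqrt(21)*sin(3/2)/4 + sqrt(6)*cos(10/3) + 3*sqrt(6)*sin(3)/2 - sqrt(21)*cos(25/12)/2.

Antiderivative: F(t) = 3*sqrt(t**2 + 5)*sin(3*t)/2 + sqrt(t**2 + 5)*cos(t**2 + t + 4/3); value = -3*sqrt(21)*sin(3/2)/4 + sqrt(6)*cos(10/3) + 3*sqrt(6)*sin(3)/2 - sqrt(21)*cos(25/12)/2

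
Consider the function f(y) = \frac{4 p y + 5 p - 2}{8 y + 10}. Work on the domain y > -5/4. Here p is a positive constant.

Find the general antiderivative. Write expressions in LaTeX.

F(y) = \frac{2 p y - \log{\left(2 y + \frac{5}{2} \right)}}{4} + C

Since d/dy undoes antidifferentiation here, F'(y) = f(y) is required of F(y).
Check: d/dy[\frac{2 p y - \log{\left(2 y + \frac{5}{2} \right)}}{4}] = \frac{4 p y + 5 p - 2}{8 y + 10} = f(y).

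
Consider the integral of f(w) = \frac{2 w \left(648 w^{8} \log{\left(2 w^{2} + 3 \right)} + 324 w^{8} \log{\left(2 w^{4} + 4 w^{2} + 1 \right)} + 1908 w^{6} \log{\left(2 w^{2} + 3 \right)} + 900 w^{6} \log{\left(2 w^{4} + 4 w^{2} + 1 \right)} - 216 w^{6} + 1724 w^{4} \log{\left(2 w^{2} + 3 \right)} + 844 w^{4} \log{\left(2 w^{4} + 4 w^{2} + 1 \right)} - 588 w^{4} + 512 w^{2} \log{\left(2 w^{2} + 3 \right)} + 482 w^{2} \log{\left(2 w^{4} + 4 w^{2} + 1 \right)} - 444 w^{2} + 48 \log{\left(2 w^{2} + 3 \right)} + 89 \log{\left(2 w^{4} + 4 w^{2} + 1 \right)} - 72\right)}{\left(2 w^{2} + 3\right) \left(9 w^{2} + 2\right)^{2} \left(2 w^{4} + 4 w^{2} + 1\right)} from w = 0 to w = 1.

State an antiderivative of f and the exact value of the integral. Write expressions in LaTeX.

Antiderivative: F(w) = \log{\left(2 w^{2} + 3 \right)} \log{\left(2 w^{4} + 4 w^{2} + 1 \right)} - \frac{\log{\left(2 w^{4} + 4 w^{2} + 1 \right)}}{3 w^{2} + \frac{2}{3}}; value = - \frac{3 \log{\left(7 \right)}}{11} + \log{\left(5 \right)} \log{\left(7 \right)}

Recognize the product-rule pattern: f = u'v + uv' with u = \log{\left(2 w^{2} + 3 \right)} - \frac{1}{2 \left(\frac{3 w^{2}}{2} + \frac{1}{3}\right)}, v = \log{\left(2 w^{4} + 4 w^{2} + 1 \right)}, so integration by parts undoes it.
F(w) = \log{\left(2 w^{2} + 3 \right)} \log{\left(2 w^{4} + 4 w^{2} + 1 \right)} - \frac{\log{\left(2 w^{4} + 4 w^{2} + 1 \right)}}{3 w^{2} + \frac{2}{3}} is an antiderivative of f.
Check: d/dw[\log{\left(2 w^{2} + 3 \right)} \log{\left(2 w^{4} + 4 w^{2} + 1 \right)} - \frac{\log{\left(2 w^{4} + 4 w^{2} + 1 \right)}}{3 w^{2} + \frac{2}{3}}] = \frac{1296 w^{9} \log{\left(2 w^{2} + 3 \right)} + 648 w^{9} \log{\left(2 w^{4} + 4 w^{2} + 1 \right)} + 3816 w^{7} \log{\left(2 w^{2} + 3 \right)} + 1800 w^{7} \log{\left(2 w^{4} + 4 w^{2} + 1 \right)} - 432 w^{7} + 3448 w^{5} \log{\left(2 w^{2} + 3 \right)} + 1688 w^{5} \log{\left(2 w^{4} + 4 w^{2} + 1 \right)} - 1176 w^{5} + 1024 w^{3} \log{\left(2 w^{2} + 3 \right)} + 964 w^{3} \log{\left(2 w^{4} + 4 w^{2} + 1 \right)} - 888 w^{3} + 96 w \log{\left(2 w^{2} + 3 \right)} + 178 w \log{\left(2 w^{4} + 4 w^{2} + 1 \right)} - 144 w}{324 w^{10} + 1278 w^{8} + 1654 w^{6} + 803 w^{4} + 164 w^{2} + 12}, which equals f(w).
F(1) = - \frac{3 \log{\left(7 \right)}}{11} + \log{\left(5 \right)} \log{\left(7 \right)}; F(0) = 0.
Integral = F(1) - F(0) = - \frac{3 \log{\left(7 \right)}}{11} + \log{\left(5 \right)} \log{\left(7 \right)}.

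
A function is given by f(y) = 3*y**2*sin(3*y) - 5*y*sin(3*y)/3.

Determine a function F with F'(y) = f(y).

An antiderivative is F(y) = -y**2*cos(3*y) + 2*y*sin(3*y)/3 + 5*y*cos(3*y)/9 - 5*sin(3*y)/27 + 2*cos(3*y)/9.

Integrate term by term and add the pieces.
Check: d/dy[-y**2*cos(3*y) + 2*y*sin(3*y)/3 + 5*y*cos(3*y)/9 - 5*sin(3*y)/27 + 2*cos(3*y)/9] = 3*y**2*sin(3*y) - 5*y*sin(3*y)/3 = f(y).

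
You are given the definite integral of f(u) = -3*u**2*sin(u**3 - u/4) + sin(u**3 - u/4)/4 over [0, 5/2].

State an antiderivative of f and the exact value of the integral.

The substitution w = u**3 - u/4 works: f is exactly (dF/dw)*(dw/du) for that inner function.
F(u) = cos(u**3 - u/4) is an antiderivative of f.
Check: d/du[cos(u**3 - u/4)] = -3*u**2*sin(u**3 - u/4) + sin(u**3 - u/4)/4 = f(u).
F(5/2) = cos(15); F(0) = 1.
Integral = F(5/2) - F(0) = -1 + cos(15).

Antiderivative: F(u) = cos(u**3 - u/4); value = -1 + cos(15)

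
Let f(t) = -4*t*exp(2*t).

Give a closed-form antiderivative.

An antiderivative is F(t) = -2*t*exp(2*t) + exp(2*t).

f has the shape u'v + uv' for u = 1 - 2*t and v = exp(2*t) — it is the derivative of the product u*v.
Check: d/dt[-2*t*exp(2*t) + exp(2*t)] = -4*t*exp(2*t) = f(t).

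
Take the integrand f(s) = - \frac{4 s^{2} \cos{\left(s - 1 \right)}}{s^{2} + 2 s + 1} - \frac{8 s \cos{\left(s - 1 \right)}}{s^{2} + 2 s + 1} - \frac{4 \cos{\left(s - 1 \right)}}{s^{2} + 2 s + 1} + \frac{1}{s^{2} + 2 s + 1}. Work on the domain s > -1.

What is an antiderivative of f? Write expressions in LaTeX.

The integrand splits into summands that can be handled one at a time.
Check: d/ds[\frac{- 4 s \sin{\left(s - 1 \right)} - 4 \sin{\left(s - 1 \right)} - 1}{s + 1}] = \frac{- 4 s^{2} \cos{\left(s - 1 \right)} - 8 s \cos{\left(s - 1 \right)} - 4 \cos{\left(s - 1 \right)} + 1}{s^{2} + 2 s + 1}, which equals f(s).

An antiderivative is F(s) = \frac{- 4 s \sin{\left(s - 1 \right)} - 4 \sin{\left(s - 1 \right)} - 1}{s + 1}.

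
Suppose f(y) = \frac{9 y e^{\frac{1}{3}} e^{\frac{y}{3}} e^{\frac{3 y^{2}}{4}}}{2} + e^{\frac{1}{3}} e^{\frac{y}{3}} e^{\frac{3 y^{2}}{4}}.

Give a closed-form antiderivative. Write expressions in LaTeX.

An antiderivative is F(y) = 3 e^{\frac{1}{3}} e^{\frac{y}{3}} e^{\frac{3 y^{2}}{4}}.

The substitution u = \frac{3 y^{2}}{4} + \frac{y}{3} + \frac{1}{3} works: f is exactly (dF/du)*(du/dy) for that inner function.
Check: d/dy[3 e^{\frac{1}{3}} e^{\frac{y}{3}} e^{\frac{3 y^{2}}{4}}] = \frac{9 y e^{\frac{1}{3}} e^{\frac{y}{3}} e^{\frac{3 y^{2}}{4}}}{2} + e^{\frac{1}{3}} e^{\frac{y}{3}} e^{\frac{3 y^{2}}{4}} = f(y).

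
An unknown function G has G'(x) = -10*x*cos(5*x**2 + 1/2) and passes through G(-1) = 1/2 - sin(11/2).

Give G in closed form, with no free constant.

G(x) = 1/2 - sin(5*x**2 + 1/2)

The substitution u = 5*x**2 + 1/2 works: G'(x) is exactly (dG/du)*(du/dx) for that inner function.
A general antiderivative is -sin(5*x**2 + 1/2) + C.
The condition gives C = 1/2 - sin(11/2) - (-sin(11/2)) = 1/2.
So G(x) = 1/2 - sin(5*x**2 + 1/2).
Check: d/dx[1/2 - sin(5*x**2 + 1/2)] = -10*x*cos(5*x**2 + 1/2) = G'(x).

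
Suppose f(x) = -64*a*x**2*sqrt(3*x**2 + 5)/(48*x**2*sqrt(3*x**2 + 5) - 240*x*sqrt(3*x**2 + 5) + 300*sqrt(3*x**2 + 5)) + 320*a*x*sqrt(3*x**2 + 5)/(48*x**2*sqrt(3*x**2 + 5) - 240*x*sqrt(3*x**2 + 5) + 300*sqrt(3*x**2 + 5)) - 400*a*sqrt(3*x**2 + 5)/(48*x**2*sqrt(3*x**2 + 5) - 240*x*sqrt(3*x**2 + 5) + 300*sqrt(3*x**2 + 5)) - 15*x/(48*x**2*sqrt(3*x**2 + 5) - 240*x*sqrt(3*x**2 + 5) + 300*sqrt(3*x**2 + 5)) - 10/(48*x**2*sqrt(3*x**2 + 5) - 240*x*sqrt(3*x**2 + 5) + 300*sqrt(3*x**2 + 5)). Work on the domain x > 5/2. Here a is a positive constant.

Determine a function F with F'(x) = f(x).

The integrand splits into summands that can be handled one at a time.
Check: d/dx[(-16*a*x*(2*x - 5) + sqrt(3*x**2 + 5))/(12*(2*x - 5))] = (-64*a*x**2*sqrt(3*x**2 + 5) + 320*a*x*sqrt(3*x**2 + 5) - 400*a*sqrt(3*x**2 + 5) - 15*x - 10)/(48*x**2*sqrt(3*x**2 + 5) - 240*x*sqrt(3*x**2 + 5) + 300*sqrt(3*x**2 + 5)), which equals f(x).

An antiderivative is F(x) = (-16*a*x*(2*x - 5) + sqrt(3*x**2 + 5))/(12*(2*x - 5)).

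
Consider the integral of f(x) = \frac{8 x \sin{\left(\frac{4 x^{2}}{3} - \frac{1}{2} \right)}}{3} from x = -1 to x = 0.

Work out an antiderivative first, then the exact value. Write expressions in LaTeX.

Antiderivative: F(x) = - \cos{\left(\frac{4 x^{2}}{3} - \frac{1}{2} \right)}; value = - \cos{\left(\frac{1}{2} \right)} + \cos{\left(\frac{5}{6} \right)}

f matches the chain-rule pattern g'(h)*h' with inner function h(x) = \frac{4 x^{2}}{3} - \frac{1}{2}; substituting u = h(x) collapses the integral.
F(x) = - \cos{\left(\frac{4 x^{2}}{3} - \frac{1}{2} \right)} is an antiderivative of f.
Check: d/dx[- \cos{\left(\frac{4 x^{2}}{3} - \frac{1}{2} \right)}] = \frac{8 x \sin{\left(\frac{4 x^{2}}{3} - \frac{1}{2} \right)}}{3} = f(x).
F(0) = - \cos{\left(\frac{1}{2} \right)}; F(-1) = - \cos{\left(\frac{5}{6} \right)}.
Integral = F(0) - F(-1) = - \cos{\left(\frac{1}{2} \right)} + \cos{\left(\frac{5}{6} \right)}.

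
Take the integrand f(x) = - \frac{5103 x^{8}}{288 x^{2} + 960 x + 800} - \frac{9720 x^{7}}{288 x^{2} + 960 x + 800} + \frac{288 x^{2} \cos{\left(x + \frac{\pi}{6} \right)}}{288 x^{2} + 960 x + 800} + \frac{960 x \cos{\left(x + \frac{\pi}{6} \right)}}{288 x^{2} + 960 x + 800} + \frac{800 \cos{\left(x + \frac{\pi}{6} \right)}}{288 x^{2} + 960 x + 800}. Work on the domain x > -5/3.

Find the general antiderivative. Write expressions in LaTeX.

The integrand splits into summands that can be handled one at a time.
Check: d/dx[- \frac{243 x^{8}}{32 \left(3 x + 5\right)} + \sin{\left(x + \frac{\pi}{6} \right)}] = \frac{- 5103 x^{8} - 9720 x^{7} + 288 x^{2} \cos{\left(x + \frac{\pi}{6} \right)} + 960 x \cos{\left(x + \frac{\pi}{6} \right)} + 800 \cos{\left(x + \frac{\pi}{6} \right)}}{288 x^{2} + 960 x + 800}, which equals f(x).

F(x) = - \frac{243 x^{8}}{32 \left(3 x + 5\right)} + \sin{\left(x + \frac{\pi}{6} \right)} + C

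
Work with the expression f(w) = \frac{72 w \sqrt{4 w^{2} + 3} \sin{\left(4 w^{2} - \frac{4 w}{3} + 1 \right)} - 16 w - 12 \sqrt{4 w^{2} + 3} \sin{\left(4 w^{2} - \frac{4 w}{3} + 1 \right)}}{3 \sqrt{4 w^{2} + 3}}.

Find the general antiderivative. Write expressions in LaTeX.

F(w) = - \frac{4 \sqrt{4 w^{2} + 3}}{3} - 3 \cos{\left(4 w^{2} - \frac{4 w}{3} + 1 \right)} + C

Differentiate the proposed F(w) back; it has to land on f(w) exactly.
Check: d/dw[- \frac{4 \sqrt{4 w^{2} + 3}}{3} - 3 \cos{\left(4 w^{2} - \frac{4 w}{3} + 1 \right)}] = \frac{72 w \sqrt{4 w^{2} + 3} \sin{\left(4 w^{2} - \frac{4 w}{3} + 1 \right)} - 16 w - 12 \sqrt{4 w^{2} + 3} \sin{\left(4 w^{2} - \frac{4 w}{3} + 1 \right)}}{3 \sqrt{4 w^{2} + 3}} = f(w).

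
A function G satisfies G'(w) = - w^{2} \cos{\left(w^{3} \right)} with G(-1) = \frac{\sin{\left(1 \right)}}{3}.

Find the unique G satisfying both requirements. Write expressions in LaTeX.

The proposed G(w) is checked by its d/dw: the result must match the given G'(w).
A general antiderivative is - \frac{\sin{\left(w^{3} \right)}}{3} + C.
The condition gives C = \frac{\sin{\left(1 \right)}}{3} - (\frac{\sin{\left(1 \right)}}{3}) = 0.
So G(w) = - \frac{\sin{\left(w^{3} \right)}}{3}.
Check: d/dw[- \frac{\sin{\left(w^{3} \right)}}{3}] = - w^{2} \cos{\left(w^{3} \right)} = G'(w).

G(w) = - \frac{\sin{\left(w^{3} \right)}}{3}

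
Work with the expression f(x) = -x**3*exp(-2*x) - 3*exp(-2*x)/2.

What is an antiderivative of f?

An antiderivative is F(x) = (4*x**3 + 6*x**2 + 6*x + 9)*exp(-2*x)/8.

f has the shape u'v + uv' for u = x**3/2 + 3*x**2/4 + 3*x/4 + 9/8 and v = exp(-2*x) — it is the derivative of the product u*v.
Check: d/dx[(4*x**3 + 6*x**2 + 6*x + 9)*exp(-2*x)/8] = (-2*x**3 - 3)*exp(-2*x)/2, which equals f(x).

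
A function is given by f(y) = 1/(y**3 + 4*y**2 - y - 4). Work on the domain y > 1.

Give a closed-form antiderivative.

An antiderivative is F(y) = log(y - 1)/10 - log(y + 1)/6 + log(y + 4)/15.

Factor the denominator ((y - 1)*(y + 1)*(y + 4)) and decompose: f = 1/(15*(y + 4)) - 1/(6*(y + 1)) + 1/(10*(y - 1)); each piece integrates to a log, atan, or power term.
Check: d/dy[log(y - 1)/10 - log(y + 1)/6 + log(y + 4)/15] = 1/(y**3 + 4*y**2 - y - 4) = f(y).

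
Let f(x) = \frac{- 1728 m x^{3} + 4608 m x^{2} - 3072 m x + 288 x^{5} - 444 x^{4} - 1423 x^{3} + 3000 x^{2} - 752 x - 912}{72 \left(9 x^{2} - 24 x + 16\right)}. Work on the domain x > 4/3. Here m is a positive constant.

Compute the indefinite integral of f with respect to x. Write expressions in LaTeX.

F(x) = - \frac{4 m x^{2}}{3} + \frac{x^{4}}{9} + \frac{x^{3}}{6} - \frac{119 x^{2}}{144} - \frac{2 x}{3} + \frac{2}{9 x - 12} + C

A candidate is checked by its d/dx: the result must match f(x).
Check: d/dx[- \frac{4 m x^{2}}{3} + \frac{x^{4}}{9} + \frac{x^{3}}{6} - \frac{119 x^{2}}{144} - \frac{2 x}{3} + \frac{2}{9 x - 12}] = \frac{- 1728 m x^{3} + 4608 m x^{2} - 3072 m x + 288 x^{5} - 444 x^{4} - 1423 x^{3} + 3000 x^{2} - 752 x - 912}{648 x^{2} - 1728 x + 1152}, which equals f(x).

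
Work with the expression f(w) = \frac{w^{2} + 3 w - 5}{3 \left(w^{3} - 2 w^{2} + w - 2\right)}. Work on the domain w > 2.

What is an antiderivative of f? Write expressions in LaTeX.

An antiderivative is F(w) = \frac{\log{\left(\frac{3 w}{2} - 3 \right)}}{3} + \operatorname{atan}{\left(w \right)}.

A candidate is checked by its d/dw: the result must match f(w).
Check: d/dw[\frac{\log{\left(\frac{3 w}{2} - 3 \right)}}{3} + \operatorname{atan}{\left(w \right)}] = \frac{w^{2} + 3 w - 5}{3 w^{3} - 6 w^{2} + 3 w - 6}, which equals f(w).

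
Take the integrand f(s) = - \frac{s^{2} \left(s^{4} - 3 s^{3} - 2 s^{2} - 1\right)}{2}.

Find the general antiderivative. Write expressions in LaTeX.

F(s) = \frac{s^{3} \left(- 30 s^{4} + 105 s^{3} + 84 s^{2} + 70\right)}{420} + C

Any candidate F(s) must reproduce f(s) exactly when differentiated.
Check: d/ds[\frac{s^{3} \left(- 30 s^{4} + 105 s^{3} + 84 s^{2} + 70\right)}{420}] = - \frac{s^{6}}{2} + \frac{3 s^{5}}{2} + s^{4} + \frac{s^{2}}{2}, which equals f(s).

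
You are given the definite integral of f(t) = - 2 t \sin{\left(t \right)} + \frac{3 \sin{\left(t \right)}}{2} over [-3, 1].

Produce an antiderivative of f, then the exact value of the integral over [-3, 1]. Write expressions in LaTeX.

Antiderivative: F(t) = 2 t \cos{\left(t \right)} - 2 \sin{\left(t \right)} - \frac{3 \cos{\left(t \right)}}{2}; value = \frac{15 \cos{\left(3 \right)}}{2} - 2 \sin{\left(1 \right)} - 2 \sin{\left(3 \right)} + \frac{\cos{\left(1 \right)}}{2}

Integrate term by term and add the pieces.
F(t) = 2 t \cos{\left(t \right)} - 2 \sin{\left(t \right)} - \frac{3 \cos{\left(t \right)}}{2} is an antiderivative of f.
Check: d/dt[2 t \cos{\left(t \right)} - 2 \sin{\left(t \right)} - \frac{3 \cos{\left(t \right)}}{2}] = - 2 t \sin{\left(t \right)} + \frac{3 \sin{\left(t \right)}}{2} = f(t).
F(1) = - 2 \sin{\left(1 \right)} + \frac{\cos{\left(1 \right)}}{2}; F(-3) = 2 \sin{\left(3 \right)} - \frac{15 \cos{\left(3 \right)}}{2}.
Integral = F(1) - F(-3) = \frac{15 \cos{\left(3 \right)}}{2} - 2 \sin{\left(1 \right)} - 2 \sin{\left(3 \right)} + \frac{\cos{\left(1 \right)}}{2}.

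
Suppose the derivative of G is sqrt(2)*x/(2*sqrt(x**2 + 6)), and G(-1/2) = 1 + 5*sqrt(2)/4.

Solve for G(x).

G'(x) matches the chain-rule pattern g'(h)*h' with inner function h(x) = x**2/2 + 3; substituting u = h(x) collapses the integral.
A general antiderivative is sqrt(x**2/2 + 3) + C.
The condition gives C = 1 + 5*sqrt(2)/4 - (5*sqrt(2)/4) = 1.
So G(x) = (sqrt(2)*sqrt(x**2 + 6) + 2)/2.
Check: d/dx[(sqrt(2)*sqrt(x**2 + 6) + 2)/2] = sqrt(2)*x/(2*sqrt(x**2 + 6)) = G'(x).

G(x) = (sqrt(2)*sqrt(x**2 + 6) + 2)/2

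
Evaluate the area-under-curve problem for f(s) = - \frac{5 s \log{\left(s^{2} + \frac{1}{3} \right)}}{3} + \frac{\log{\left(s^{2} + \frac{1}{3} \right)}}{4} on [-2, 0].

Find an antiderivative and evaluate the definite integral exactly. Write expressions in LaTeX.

Antiderivative: F(s) = \frac{5 s^{2}}{6} - \frac{s}{2} + \left(- \frac{5 s^{2}}{6} + \frac{s}{4}\right) \log{\left(s^{2} + \frac{1}{3} \right)} - \frac{5 \log{\left(s^{2} + \frac{1}{3} \right)}}{18} + \frac{\sqrt{3} \operatorname{atan}{\left(\sqrt{3} s \right)}}{6}; value = - \frac{13}{3} + \frac{5 \log{\left(3 \right)}}{18} + \frac{\sqrt{3} \operatorname{atan}{\left(2 \sqrt{3} \right)}}{6} + \frac{37 \log{\left(\frac{13}{3} \right)}}{9}

Integrate term by term and add the pieces.
F(s) = \frac{5 s^{2}}{6} - \frac{s}{2} + \left(- \frac{5 s^{2}}{6} + \frac{s}{4}\right) \log{\left(s^{2} + \frac{1}{3} \right)} - \frac{5 \log{\left(s^{2} + \frac{1}{3} \right)}}{18} + \frac{\sqrt{3} \operatorname{atan}{\left(\sqrt{3} s \right)}}{6} is an antiderivative of f.
Check: d/ds[\frac{5 s^{2}}{6} - \frac{s}{2} + \left(- \frac{5 s^{2}}{6} + \frac{s}{4}\right) \log{\left(s^{2} + \frac{1}{3} \right)} - \frac{5 \log{\left(s^{2} + \frac{1}{3} \right)}}{18} + \frac{\sqrt{3} \operatorname{atan}{\left(\sqrt{3} s \right)}}{6}] = - \frac{5 s \log{\left(s^{2} + \frac{1}{3} \right)}}{3} + \frac{\log{\left(s^{2} + \frac{1}{3} \right)}}{4} = f(s).
F(0) = \frac{5 \log{\left(3 \right)}}{18}; F(-2) = - \frac{37 \log{\left(\frac{13}{3} \right)}}{9} - \frac{\sqrt{3} \operatorname{atan}{\left(2 \sqrt{3} \right)}}{6} + \frac{13}{3}.
Integral = F(0) - F(-2) = - \frac{13}{3} + \frac{5 \log{\left(3 \right)}}{18} + \frac{\sqrt{3} \operatorname{atan}{\left(2 \sqrt{3} \right)}}{6} + \frac{37 \log{\left(\frac{13}{3} \right)}}{9}.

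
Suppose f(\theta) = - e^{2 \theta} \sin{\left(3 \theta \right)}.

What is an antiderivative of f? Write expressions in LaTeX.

A candidate is checked by its d/d\theta: the result must match f(\theta).
Check: d/d\theta[- \frac{2 e^{2 \theta} \sin{\left(3 \theta \right)}}{13} + \frac{3 e^{2 \theta} \cos{\left(3 \theta \right)}}{13}] = - e^{2 \theta} \sin{\left(3 \theta \right)} = f(\theta).

An antiderivative is F(\theta) = - \frac{2 e^{2 \theta} \sin{\left(3 \theta \right)}}{13} + \frac{3 e^{2 \theta} \cos{\left(3 \theta \right)}}{13}.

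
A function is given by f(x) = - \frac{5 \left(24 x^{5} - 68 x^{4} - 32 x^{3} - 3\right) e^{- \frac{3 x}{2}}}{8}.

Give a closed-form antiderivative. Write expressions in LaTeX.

An antiderivative is F(x) = \frac{5 \left(8 x^{5} + 4 x^{4} - 1\right) e^{- \frac{3 x}{2}}}{4}.

Recognize the product-rule pattern: f = u'v + uv' with u = 10 x^{5} + 5 x^{4} - \frac{5}{4}, v = e^{- \frac{3 x}{2}}, so integration by parts undoes it.
Check: d/dx[\frac{5 \left(8 x^{5} + 4 x^{4} - 1\right) e^{- \frac{3 x}{2}}}{4}] = \frac{\left(- 120 x^{5} + 340 x^{4} + 160 x^{3} + 15\right) e^{- \frac{3 x}{2}}}{8}, which equals f(x).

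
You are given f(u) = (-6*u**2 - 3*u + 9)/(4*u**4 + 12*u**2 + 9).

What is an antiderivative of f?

Recognize the product-rule pattern: f = v'r + vr' with v = 1/(2*u**2 + 3), r = 3*u + 3/4, so integration by parts undoes it.
Check: d/du[3*(4*u + 1)/(4*(2*u**2 + 3))] = (-6*u**2 - 3*u + 9)/(4*u**4 + 12*u**2 + 9) = f(u).

An antiderivative is F(u) = 3*(4*u + 1)/(4*(2*u**2 + 3)).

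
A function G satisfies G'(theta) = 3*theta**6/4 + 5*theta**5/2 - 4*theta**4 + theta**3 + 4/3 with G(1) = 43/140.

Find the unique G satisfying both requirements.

G(theta) = 3*theta**7/28 + 5*theta**6/12 - 4*theta**5/5 + theta**4/4 + 4*theta/3 - 1

Integrate term by term and add the pieces.
A general antiderivative is 3*theta**7/28 + 5*theta**6/12 - 4*theta**5/5 + theta**4/4 + 4*theta/3 + C.
The condition gives C = 43/140 - (183/140) = -1.
So G(theta) = 3*theta**7/28 + 5*theta**6/12 - 4*theta**5/5 + theta**4/4 + 4*theta/3 - 1.
Check: d/dtheta[3*theta**7/28 + 5*theta**6/12 - 4*theta**5/5 + theta**4/4 + 4*theta/3 - 1] = 3*theta**6/4 + 5*theta**5/2 - 4*theta**4 + theta**3 + 4/3 = G'(theta).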